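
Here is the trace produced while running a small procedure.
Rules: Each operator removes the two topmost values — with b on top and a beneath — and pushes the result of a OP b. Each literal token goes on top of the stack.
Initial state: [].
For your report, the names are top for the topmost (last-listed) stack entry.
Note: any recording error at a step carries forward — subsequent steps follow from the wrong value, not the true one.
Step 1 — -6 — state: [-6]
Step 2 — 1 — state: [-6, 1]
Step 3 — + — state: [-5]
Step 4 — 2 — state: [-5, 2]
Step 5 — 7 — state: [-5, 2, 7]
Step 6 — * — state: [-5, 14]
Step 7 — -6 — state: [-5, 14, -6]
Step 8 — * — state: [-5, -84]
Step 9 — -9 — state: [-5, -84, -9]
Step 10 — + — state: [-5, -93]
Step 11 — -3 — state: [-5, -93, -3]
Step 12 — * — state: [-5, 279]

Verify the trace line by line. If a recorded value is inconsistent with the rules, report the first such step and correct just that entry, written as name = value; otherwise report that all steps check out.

no error

Recomputing the run from the initial state:
step 1: [-6]
step 2: [-6, 1]
step 3: [-5]
step 4: [-5, 2]
step 5: [-5, 2, 7]
step 6: [-5, 14]
step 7: [-5, 14, -6]
step 8: [-5, -84]
step 9: [-5, -84, -9]
step 10: [-5, -93]
step 11: [-5, -93, -3]
step 12: [-5, 279]
This matches the trace at every step.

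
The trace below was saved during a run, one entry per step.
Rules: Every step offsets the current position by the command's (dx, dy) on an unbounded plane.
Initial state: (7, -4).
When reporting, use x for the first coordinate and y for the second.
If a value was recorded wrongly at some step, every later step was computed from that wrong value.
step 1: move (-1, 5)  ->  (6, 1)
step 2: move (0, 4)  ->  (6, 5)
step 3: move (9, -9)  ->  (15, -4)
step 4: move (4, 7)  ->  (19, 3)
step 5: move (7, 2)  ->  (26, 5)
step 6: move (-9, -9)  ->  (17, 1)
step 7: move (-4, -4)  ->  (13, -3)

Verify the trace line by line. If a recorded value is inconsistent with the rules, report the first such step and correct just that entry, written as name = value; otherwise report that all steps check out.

Recomputing the run from the initial state:
step 1: x = 6, y = 1
step 2: x = 6, y = 5
step 3: x = 15, y = -4
step 4: x = 19, y = 3
step 5: x = 26, y = 5
step 6: x = 17, y = -4
step 7: x = 13, y = -8
The first disagreement with the trace is at step 6, where the value should be y = -4.

step 6, y = -4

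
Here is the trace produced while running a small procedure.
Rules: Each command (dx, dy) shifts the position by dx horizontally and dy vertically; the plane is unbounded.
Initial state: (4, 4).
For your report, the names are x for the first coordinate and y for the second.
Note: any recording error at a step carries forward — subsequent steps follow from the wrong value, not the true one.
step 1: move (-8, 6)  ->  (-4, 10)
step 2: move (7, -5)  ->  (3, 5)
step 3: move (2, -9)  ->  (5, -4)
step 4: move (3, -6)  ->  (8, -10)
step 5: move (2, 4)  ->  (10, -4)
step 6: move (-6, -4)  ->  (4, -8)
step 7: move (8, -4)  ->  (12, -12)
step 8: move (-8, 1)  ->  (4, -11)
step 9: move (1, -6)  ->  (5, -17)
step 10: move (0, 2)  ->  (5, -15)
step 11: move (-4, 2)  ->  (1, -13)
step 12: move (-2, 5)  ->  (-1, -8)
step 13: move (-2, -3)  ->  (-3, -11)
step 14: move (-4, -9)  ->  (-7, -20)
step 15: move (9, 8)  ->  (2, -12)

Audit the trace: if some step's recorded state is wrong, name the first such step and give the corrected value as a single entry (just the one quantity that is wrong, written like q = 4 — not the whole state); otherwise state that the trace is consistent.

step 5, y = -6

1. x = 4 + (-8) = -4, y = 4 + (6) = 10 (exactly as logged)
2. x = -4 + (7) = 3, y = 10 + (-5) = 5 (same as recorded)
3. x = 3 + (2) = 5, y = 5 + (-9) = -4 (checks out)
4. x = 5 + (3) = 8, y = -4 + (-6) = -10 (matches)
5. x = 8 + (2) = 10, y = -10 + (4) = -6 (the trace has a different value)
That makes step 5 the first incorrect line — y = -6 is what it should show.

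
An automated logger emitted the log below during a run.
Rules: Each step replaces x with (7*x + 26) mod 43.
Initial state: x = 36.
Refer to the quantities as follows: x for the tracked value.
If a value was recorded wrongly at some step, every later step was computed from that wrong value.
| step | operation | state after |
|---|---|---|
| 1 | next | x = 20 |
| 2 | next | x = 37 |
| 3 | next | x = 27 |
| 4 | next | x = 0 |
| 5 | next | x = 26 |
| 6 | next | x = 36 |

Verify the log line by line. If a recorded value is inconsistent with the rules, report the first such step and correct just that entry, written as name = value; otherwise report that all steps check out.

Recomputing the run from the initial state:
step 1: x = 20
step 2: x = 37
step 3: x = 27
step 4: x = 0
step 5: x = 26
step 6: x = 36
This matches the log at every step.

no error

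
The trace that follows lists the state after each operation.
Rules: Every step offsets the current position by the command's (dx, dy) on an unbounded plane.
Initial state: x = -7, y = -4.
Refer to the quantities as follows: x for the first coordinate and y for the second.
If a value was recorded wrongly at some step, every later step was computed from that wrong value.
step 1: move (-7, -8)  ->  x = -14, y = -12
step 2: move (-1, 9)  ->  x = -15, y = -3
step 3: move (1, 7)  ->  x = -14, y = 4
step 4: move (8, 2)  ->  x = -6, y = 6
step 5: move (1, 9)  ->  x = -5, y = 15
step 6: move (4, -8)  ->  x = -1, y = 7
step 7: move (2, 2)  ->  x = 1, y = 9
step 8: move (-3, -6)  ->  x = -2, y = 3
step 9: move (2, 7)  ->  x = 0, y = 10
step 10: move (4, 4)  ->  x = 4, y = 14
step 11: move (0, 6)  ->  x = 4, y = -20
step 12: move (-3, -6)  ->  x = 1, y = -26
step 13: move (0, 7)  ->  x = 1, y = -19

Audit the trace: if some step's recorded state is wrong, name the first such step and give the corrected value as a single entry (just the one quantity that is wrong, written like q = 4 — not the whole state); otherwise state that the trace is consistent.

step 11, y = 20

1. x = -7 + (-7) = -14, y = -4 + (-8) = -12 (same as recorded)
2. x = -14 + (-1) = -15, y = -12 + (9) = -3 (no discrepancy)
3. x = -15 + (1) = -14, y = -3 + (7) = 4 (verified)
4. x = -14 + (8) = -6, y = 4 + (2) = 6 (same as recorded)
5. x = -6 + (1) = -5, y = 6 + (9) = 15 (same as recorded)
6. x = -5 + (4) = -1, y = 15 + (-8) = 7 (consistent with the trace)
7. x = -1 + (2) = 1, y = 7 + (2) = 9 (confirmed correct)
8. x = 1 + (-3) = -2, y = 9 + (-6) = 3 (no discrepancy)
9. x = -2 + (2) = 0, y = 3 + (7) = 10 (checks out)
10. x = 0 + (4) = 4, y = 10 + (4) = 14 (confirmed correct)
11. x = 4 + (0) = 4, y = 14 + (6) = 20 (not what was recorded)
That makes step 11 the first incorrect line — y = 20 is what it should show.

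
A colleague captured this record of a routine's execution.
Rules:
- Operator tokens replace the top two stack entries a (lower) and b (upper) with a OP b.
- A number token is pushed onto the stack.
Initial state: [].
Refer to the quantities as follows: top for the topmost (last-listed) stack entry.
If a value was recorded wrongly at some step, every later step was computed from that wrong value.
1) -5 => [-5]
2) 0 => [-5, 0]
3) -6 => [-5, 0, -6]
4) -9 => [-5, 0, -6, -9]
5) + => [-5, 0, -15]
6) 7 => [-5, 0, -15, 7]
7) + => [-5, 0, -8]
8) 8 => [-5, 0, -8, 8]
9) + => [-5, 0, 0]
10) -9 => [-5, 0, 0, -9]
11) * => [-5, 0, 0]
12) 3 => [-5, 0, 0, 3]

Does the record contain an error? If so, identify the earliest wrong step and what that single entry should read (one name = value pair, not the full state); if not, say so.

no error

step 1: push -5: top = -5 -> checks out
step 2: push 0: top = 0 -> same as recorded
step 3: push -6: top = -6 -> verified
step 4: push -9: top = -9 -> same as recorded
step 5: -6 + -9 = -15 -> matches
step 6: push 7: top = 7 -> matches
step 7: -15 + 7 = -8 -> agrees with the record
step 8: push 8: top = 8 -> same as recorded
step 9: -8 + 8 = 0 -> agrees with the record
step 10: push -9: top = -9 -> same as recorded
step 11: 0 * -9 = 0 -> no discrepancy
step 12: push 3: top = 3 -> confirmed correct
The recomputation confirms every line.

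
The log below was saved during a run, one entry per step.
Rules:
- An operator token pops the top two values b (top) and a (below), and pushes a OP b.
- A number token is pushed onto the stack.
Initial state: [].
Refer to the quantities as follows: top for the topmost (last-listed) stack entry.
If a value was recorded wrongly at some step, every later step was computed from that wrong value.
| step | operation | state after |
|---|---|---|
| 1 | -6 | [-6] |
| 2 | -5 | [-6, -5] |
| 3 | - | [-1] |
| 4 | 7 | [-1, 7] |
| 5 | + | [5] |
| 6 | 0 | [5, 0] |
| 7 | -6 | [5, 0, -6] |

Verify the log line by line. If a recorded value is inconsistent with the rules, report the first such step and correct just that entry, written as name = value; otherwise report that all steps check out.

step 1: push -6: top = -6 -> exactly as logged
step 2: push -5: top = -5 -> in agreement
step 3: -6 - -5 = -1 -> exactly as logged
step 4: push 7: top = 7 -> no discrepancy
step 5: -1 + 7 = 6 -> first mismatch against the log
Conclusion: step 5 carries the first error; the entry should be top = 6.

step 5, top = 6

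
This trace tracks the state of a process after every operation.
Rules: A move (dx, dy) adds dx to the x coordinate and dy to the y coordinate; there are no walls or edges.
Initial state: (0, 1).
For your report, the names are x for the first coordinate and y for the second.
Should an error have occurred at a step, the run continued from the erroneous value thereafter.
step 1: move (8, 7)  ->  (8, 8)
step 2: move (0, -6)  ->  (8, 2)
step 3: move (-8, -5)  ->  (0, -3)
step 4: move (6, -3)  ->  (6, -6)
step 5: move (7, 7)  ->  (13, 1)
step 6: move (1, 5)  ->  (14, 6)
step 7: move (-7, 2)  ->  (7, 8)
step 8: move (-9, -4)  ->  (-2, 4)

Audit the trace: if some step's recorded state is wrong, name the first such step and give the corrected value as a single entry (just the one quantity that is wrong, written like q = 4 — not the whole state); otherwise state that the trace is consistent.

no error

step 1: x = 0 + (8) = 8, y = 1 + (7) = 8 -> confirmed correct
step 2: x = 8 + (0) = 8, y = 8 + (-6) = 2 -> verified
step 3: x = 8 + (-8) = 0, y = 2 + (-5) = -3 -> matches
step 4: x = 0 + (6) = 6, y = -3 + (-3) = -6 -> matches
step 5: x = 6 + (7) = 13, y = -6 + (7) = 1 -> matches
step 6: x = 13 + (1) = 14, y = 1 + (5) = 6 -> verified
step 7: x = 14 + (-7) = 7, y = 6 + (2) = 8 -> checks out
step 8: x = 7 + (-9) = -2, y = 8 + (-4) = 4 -> confirmed correct
The whole run recomputes cleanly — no discrepancies.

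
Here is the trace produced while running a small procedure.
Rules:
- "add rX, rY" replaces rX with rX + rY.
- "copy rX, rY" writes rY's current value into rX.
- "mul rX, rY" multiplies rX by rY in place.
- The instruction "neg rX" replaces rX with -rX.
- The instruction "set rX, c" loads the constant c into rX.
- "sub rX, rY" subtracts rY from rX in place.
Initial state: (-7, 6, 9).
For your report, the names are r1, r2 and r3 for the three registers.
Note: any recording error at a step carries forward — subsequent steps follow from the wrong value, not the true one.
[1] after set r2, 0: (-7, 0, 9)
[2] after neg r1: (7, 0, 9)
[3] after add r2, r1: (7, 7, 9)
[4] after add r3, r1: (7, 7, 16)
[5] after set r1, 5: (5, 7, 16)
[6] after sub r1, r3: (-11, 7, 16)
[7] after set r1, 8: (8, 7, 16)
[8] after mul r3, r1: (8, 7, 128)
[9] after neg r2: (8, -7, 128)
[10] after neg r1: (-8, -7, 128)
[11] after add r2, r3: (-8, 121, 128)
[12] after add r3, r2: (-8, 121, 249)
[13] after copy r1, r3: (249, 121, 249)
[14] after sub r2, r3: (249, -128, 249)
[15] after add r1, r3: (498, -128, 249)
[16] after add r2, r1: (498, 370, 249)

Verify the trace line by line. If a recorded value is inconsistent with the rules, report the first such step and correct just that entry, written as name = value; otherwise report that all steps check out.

no error

step 1: r2 = 0 -> same as recorded
step 2: r1 = -(-7) = 7 -> verified
step 3: r2 = 0 + 7 = 7 -> verified
step 4: r3 = 9 + 7 = 16 -> checks out
step 5: r1 = 5 -> agrees with the trace
step 6: r1 = 5 - 16 = -11 -> confirmed correct
step 7: r1 = 8 -> checks out
step 8: r3 = 16 * 8 = 128 -> confirmed correct
step 9: r2 = -(7) = -7 -> agrees with the trace
step 10: r1 = -(8) = -8 -> no discrepancy
step 11: r2 = -7 + 128 = 121 -> matches
step 12: r3 = 128 + 121 = 249 -> checks out
step 13: r1 = 249 -> in agreement
step 14: r2 = 121 - 249 = -128 -> checks out
step 15: r1 = 249 + 249 = 498 -> same as recorded
step 16: r2 = -128 + 498 = 370 -> same as recorded
Every step is consistent.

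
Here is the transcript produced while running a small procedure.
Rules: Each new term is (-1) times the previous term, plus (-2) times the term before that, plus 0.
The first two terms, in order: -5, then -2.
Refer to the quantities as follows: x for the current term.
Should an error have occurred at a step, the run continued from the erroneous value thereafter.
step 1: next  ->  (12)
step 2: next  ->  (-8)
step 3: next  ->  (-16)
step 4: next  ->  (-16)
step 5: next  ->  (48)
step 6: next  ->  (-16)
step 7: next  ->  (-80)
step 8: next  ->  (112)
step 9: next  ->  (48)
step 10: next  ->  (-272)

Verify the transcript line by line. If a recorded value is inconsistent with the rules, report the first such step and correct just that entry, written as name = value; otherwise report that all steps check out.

Step 1: x = -1*(-2) + (-2)*(-5) + (0) = 12 — confirmed correct.
Step 2: x = -1*(12) + (-2)*(-2) + (0) = -8 — matches.
Step 3: x = -1*(-8) + (-2)*(12) + (0) = -16 — in agreement.
Step 4: x = -1*(-16) + (-2)*(-8) + (0) = 32 — the entry is off here.
First incorrect step: 4; the correct value is x = 32.

step 4, x = 32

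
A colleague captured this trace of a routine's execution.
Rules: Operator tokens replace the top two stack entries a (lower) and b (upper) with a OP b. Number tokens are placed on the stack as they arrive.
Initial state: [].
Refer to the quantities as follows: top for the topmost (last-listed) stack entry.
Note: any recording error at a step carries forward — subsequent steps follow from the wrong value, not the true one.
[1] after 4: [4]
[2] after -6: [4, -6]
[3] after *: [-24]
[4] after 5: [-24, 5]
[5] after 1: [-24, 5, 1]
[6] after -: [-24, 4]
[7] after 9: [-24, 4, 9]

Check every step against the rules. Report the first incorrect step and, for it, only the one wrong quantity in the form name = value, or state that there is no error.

Recomputing the run from the initial state:
step 1: [4]
step 2: [4, -6]
step 3: [-24]
step 4: [-24, 5]
step 5: [-24, 5, 1]
step 6: [-24, 4]
step 7: [-24, 4, 9]
This matches the trace at every step.

no error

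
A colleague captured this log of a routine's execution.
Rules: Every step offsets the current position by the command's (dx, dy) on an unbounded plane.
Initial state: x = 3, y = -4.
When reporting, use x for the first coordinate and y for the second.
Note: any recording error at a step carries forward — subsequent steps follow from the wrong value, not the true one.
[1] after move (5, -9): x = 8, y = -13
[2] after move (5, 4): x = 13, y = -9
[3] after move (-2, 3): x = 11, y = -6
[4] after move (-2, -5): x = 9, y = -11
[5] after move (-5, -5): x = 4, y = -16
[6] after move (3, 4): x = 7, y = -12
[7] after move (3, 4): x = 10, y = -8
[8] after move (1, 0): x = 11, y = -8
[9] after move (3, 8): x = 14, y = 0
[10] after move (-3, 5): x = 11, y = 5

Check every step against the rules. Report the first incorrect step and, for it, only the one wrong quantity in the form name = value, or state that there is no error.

step 1: x = 3 + (5) = 8, y = -4 + (-9) = -13 -> exactly as logged
step 2: x = 8 + (5) = 13, y = -13 + (4) = -9 -> confirmed correct
step 3: x = 13 + (-2) = 11, y = -9 + (3) = -6 -> agrees with the log
step 4: x = 11 + (-2) = 9, y = -6 + (-5) = -11 -> matches
step 5: x = 9 + (-5) = 4, y = -11 + (-5) = -16 -> agrees with the log
step 6: x = 4 + (3) = 7, y = -16 + (4) = -12 -> confirmed correct
step 7: x = 7 + (3) = 10, y = -12 + (4) = -8 -> in agreement
step 8: x = 10 + (1) = 11, y = -8 + (0) = -8 -> matches
step 9: x = 11 + (3) = 14, y = -8 + (8) = 0 -> verified
step 10: x = 14 + (-3) = 11, y = 0 + (5) = 5 -> checks out
Every step is consistent.

no error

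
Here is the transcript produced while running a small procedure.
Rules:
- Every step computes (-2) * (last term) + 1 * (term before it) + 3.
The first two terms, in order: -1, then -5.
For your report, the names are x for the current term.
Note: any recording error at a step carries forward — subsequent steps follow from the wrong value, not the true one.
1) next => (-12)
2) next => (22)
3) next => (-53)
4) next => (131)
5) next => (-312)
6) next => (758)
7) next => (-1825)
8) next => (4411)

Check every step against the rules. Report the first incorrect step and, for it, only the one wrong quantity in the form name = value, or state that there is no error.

step 1, x = 12

Step 1: x = -2*(-5) + (1)*(-1) + (3) = 12 — this is not what the transcript shows.
The earliest wrong entry is at step 1: it should read x = 12.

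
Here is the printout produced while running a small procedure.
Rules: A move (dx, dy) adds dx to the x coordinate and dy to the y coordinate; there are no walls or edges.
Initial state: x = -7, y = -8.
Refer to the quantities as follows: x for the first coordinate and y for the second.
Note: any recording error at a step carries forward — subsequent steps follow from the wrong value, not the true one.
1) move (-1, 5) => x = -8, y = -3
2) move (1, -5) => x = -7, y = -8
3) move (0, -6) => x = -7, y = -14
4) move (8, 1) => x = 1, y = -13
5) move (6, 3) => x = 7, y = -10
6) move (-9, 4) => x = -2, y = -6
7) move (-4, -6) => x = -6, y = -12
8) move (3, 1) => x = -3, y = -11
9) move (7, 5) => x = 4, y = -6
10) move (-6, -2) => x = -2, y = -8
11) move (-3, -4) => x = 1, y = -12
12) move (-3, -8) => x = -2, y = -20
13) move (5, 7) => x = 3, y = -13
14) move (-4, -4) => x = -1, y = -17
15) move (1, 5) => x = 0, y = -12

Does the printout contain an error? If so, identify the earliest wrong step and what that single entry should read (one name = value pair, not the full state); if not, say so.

step 11, x = -5

Step 1: x = -7 + (-1) = -8, y = -8 + (5) = -3 — in agreement.
Step 2: x = -8 + (1) = -7, y = -3 + (-5) = -8 — verified.
Step 3: x = -7 + (0) = -7, y = -8 + (-6) = -14 — same as recorded.
Step 4: x = -7 + (8) = 1, y = -14 + (1) = -13 — exactly as logged.
Step 5: x = 1 + (6) = 7, y = -13 + (3) = -10 — consistent with the printout.
Step 6: x = 7 + (-9) = -2, y = -10 + (4) = -6 — in agreement.
Step 7: x = -2 + (-4) = -6, y = -6 + (-6) = -12 — verified.
Step 8: x = -6 + (3) = -3, y = -12 + (1) = -11 — consistent with the printout.
Step 9: x = -3 + (7) = 4, y = -11 + (5) = -6 — confirmed correct.
Step 10: x = 4 + (-6) = -2, y = -6 + (-2) = -8 — no discrepancy.
Step 11: x = -2 + (-3) = -5, y = -8 + (-4) = -12 — the recorded entry deviates here.
The audit stops at step 11: the recorded entry is wrong and should be x = -5.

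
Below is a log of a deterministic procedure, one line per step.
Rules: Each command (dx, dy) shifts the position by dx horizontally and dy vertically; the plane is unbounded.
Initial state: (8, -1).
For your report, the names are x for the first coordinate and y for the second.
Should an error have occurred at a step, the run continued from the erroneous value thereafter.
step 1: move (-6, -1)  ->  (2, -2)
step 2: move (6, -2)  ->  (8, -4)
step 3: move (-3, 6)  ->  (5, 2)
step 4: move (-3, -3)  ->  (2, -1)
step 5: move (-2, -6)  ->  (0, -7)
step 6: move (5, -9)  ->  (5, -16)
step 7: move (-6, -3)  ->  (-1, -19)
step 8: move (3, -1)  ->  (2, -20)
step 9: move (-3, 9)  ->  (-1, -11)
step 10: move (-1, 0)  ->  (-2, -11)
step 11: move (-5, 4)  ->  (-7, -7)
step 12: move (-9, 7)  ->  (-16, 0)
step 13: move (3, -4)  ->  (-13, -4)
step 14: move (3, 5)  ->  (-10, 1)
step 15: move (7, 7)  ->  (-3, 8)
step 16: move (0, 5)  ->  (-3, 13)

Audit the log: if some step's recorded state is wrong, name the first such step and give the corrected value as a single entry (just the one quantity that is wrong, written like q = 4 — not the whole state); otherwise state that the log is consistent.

no error

Recomputing the run from the initial state:
step 1: x = 2, y = -2
step 2: x = 8, y = -4
step 3: x = 5, y = 2
step 4: x = 2, y = -1
step 5: x = 0, y = -7
step 6: x = 5, y = -16
step 7: x = -1, y = -19
step 8: x = 2, y = -20
step 9: x = -1, y = -11
step 10: x = -2, y = -11
step 11: x = -7, y = -7
step 12: x = -16, y = 0
step 13: x = -13, y = -4
step 14: x = -10, y = 1
step 15: x = -3, y = 8
step 16: x = -3, y = 13
This matches the log at every step.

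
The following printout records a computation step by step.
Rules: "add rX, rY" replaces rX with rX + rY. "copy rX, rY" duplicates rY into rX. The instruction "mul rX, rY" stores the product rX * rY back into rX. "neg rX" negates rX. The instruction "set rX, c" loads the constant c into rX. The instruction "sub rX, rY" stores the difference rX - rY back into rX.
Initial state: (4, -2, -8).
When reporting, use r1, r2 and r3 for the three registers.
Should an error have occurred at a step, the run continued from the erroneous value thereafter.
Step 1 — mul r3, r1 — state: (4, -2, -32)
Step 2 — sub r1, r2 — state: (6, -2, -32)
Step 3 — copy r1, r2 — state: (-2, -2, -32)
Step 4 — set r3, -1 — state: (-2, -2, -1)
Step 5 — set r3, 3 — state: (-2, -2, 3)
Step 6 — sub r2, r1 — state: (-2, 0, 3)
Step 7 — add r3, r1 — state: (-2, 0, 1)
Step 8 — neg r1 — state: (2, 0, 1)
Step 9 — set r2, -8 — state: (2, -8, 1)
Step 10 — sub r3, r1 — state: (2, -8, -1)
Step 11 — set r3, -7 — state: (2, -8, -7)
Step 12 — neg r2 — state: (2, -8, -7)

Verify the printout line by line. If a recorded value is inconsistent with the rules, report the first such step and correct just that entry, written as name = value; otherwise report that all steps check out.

step 12, r2 = 8

1. r3 = -8 * 4 = -32 (exactly as logged)
2. r1 = 4 - -2 = 6 (matches)
3. r1 = -2 (checks out)
4. r3 = -1 (exactly as logged)
5. r3 = 3 (verified)
6. r2 = -2 - -2 = 0 (agrees with the printout)
7. r3 = 3 + -2 = 1 (agrees with the printout)
8. r1 = -(-2) = 2 (no discrepancy)
9. r2 = -8 (confirmed correct)
10. r3 = 1 - 2 = -1 (agrees with the printout)
11. r3 = -7 (exactly as logged)
12. r2 = -(-8) = 8 (not what was recorded)
The audit stops at step 12: the recorded entry is wrong and should be r2 = 8.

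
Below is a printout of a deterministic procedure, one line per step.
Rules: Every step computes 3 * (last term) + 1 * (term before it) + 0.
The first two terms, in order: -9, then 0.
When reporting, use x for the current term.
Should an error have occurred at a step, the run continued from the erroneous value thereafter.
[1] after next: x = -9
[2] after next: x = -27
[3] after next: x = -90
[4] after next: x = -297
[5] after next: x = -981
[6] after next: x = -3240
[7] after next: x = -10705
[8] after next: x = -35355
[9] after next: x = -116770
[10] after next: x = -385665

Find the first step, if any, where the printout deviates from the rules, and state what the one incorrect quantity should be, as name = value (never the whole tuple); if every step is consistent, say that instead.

Recomputing the run from the initial state:
step 1: x = -9
step 2: x = -27
step 3: x = -90
step 4: x = -297
step 5: x = -981
step 6: x = -3240
step 7: x = -10701
step 8: x = -35343
step 9: x = -116730
step 10: x = -385533
The first disagreement with the printout is at step 7, where the value should be x = -10701.

step 7, x = -10701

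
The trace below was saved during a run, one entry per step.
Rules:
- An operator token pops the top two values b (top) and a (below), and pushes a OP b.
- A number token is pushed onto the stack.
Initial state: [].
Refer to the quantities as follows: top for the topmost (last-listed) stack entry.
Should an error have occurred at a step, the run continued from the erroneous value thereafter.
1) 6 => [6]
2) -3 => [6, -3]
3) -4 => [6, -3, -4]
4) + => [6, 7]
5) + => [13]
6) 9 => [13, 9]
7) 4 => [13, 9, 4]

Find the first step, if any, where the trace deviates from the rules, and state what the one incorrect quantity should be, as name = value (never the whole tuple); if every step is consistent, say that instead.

Recomputing the run from the initial state:
step 1: [6]
step 2: [6, -3]
step 3: [6, -3, -4]
step 4: [6, -7]
step 5: [-1]
step 6: [-1, 9]
step 7: [-1, 9, 4]
The first disagreement with the trace is at step 4, where the value should be top = -7.

step 4, top = -7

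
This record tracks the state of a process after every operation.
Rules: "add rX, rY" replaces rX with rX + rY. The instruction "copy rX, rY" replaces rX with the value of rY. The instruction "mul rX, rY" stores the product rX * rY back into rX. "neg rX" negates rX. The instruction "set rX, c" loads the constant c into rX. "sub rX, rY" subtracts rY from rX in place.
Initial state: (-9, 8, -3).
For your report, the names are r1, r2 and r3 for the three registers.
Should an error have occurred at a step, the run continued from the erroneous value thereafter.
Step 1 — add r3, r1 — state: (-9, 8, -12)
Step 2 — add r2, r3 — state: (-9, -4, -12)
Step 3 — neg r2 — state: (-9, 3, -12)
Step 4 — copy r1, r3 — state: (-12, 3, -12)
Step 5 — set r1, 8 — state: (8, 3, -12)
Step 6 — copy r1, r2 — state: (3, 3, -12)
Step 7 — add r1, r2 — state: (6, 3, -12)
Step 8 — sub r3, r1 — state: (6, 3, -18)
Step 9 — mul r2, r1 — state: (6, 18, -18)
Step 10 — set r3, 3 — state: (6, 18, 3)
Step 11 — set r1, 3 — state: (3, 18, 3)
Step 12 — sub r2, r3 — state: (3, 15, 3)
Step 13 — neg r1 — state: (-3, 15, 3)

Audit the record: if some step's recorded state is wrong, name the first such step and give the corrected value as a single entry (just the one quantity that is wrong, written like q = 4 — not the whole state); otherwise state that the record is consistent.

step 1: r3 = -3 + -9 = -12 -> agrees with the record
step 2: r2 = 8 + -12 = -4 -> agrees with the record
step 3: r2 = -(-4) = 4 -> the record disagrees here
The earliest wrong entry is at step 3: it should read r2 = 4.

step 3, r2 = 4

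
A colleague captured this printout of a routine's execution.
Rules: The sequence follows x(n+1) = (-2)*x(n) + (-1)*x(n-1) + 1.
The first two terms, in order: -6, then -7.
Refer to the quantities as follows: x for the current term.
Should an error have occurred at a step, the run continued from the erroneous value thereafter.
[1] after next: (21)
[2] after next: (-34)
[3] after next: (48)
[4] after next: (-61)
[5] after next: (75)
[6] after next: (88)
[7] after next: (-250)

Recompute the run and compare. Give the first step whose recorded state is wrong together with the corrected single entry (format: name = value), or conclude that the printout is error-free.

Step 1: x = -2*(-7) + (-1)*(-6) + (1) = 21 — confirmed correct.
Step 2: x = -2*(21) + (-1)*(-7) + (1) = -34 — verified.
Step 3: x = -2*(-34) + (-1)*(21) + (1) = 48 — agrees with the printout.
Step 4: x = -2*(48) + (-1)*(-34) + (1) = -61 — no discrepancy.
Step 5: x = -2*(-61) + (-1)*(48) + (1) = 75 — no discrepancy.
Step 6: x = -2*(75) + (-1)*(-61) + (1) = -88 — the printout has a different value.
First incorrect step: 6; the correct value is x = -88.

step 6, x = -88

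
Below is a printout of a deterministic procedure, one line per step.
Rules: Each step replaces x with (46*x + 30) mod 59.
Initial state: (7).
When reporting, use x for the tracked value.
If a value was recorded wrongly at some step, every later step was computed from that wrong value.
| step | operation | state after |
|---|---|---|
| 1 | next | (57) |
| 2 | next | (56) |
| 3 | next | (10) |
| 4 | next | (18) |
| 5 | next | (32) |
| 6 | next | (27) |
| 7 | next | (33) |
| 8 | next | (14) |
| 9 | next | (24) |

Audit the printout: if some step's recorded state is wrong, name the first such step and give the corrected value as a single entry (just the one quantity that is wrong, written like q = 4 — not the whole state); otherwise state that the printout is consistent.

step 9, x = 25

Recomputing the run from the initial state:
step 1: x = 57
step 2: x = 56
step 3: x = 10
step 4: x = 18
step 5: x = 32
step 6: x = 27
step 7: x = 33
step 8: x = 14
step 9: x = 25
The first disagreement with the printout is at step 9, where the value should be x = 25.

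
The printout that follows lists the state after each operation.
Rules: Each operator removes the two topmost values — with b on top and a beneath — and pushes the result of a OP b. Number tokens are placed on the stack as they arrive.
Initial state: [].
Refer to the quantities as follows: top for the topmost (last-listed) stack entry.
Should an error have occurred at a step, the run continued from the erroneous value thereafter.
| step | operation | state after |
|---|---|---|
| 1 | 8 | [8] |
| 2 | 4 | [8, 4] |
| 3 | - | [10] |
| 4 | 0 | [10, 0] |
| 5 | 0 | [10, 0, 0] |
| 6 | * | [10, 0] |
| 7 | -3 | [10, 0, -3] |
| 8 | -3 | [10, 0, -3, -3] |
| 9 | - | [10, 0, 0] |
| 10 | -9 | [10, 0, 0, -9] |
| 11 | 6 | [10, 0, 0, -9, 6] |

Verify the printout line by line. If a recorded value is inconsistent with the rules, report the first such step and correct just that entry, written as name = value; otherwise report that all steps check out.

Recomputing the run from the initial state:
step 1: [8]
step 2: [8, 4]
step 3: [4]
step 4: [4, 0]
step 5: [4, 0, 0]
step 6: [4, 0]
step 7: [4, 0, -3]
step 8: [4, 0, -3, -3]
step 9: [4, 0, 0]
step 10: [4, 0, 0, -9]
step 11: [4, 0, 0, -9, 6]
The first disagreement with the printout is at step 3, where the value should be top = 4.

step 3, top = 4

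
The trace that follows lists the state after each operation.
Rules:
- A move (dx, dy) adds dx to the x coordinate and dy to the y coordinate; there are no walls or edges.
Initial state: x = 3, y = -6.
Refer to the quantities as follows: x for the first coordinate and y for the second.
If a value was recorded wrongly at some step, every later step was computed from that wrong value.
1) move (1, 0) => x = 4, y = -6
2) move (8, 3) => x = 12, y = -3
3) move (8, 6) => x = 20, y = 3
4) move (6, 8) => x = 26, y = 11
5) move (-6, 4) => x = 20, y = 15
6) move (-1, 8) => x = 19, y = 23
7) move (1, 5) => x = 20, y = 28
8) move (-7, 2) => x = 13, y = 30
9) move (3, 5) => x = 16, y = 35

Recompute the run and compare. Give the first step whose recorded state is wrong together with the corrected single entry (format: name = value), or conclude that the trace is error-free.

1. x = 3 + (1) = 4, y = -6 + (0) = -6 (no discrepancy)
2. x = 4 + (8) = 12, y = -6 + (3) = -3 (consistent with the trace)
3. x = 12 + (8) = 20, y = -3 + (6) = 3 (no discrepancy)
4. x = 20 + (6) = 26, y = 3 + (8) = 11 (agrees with the trace)
5. x = 26 + (-6) = 20, y = 11 + (4) = 15 (in agreement)
6. x = 20 + (-1) = 19, y = 15 + (8) = 23 (no discrepancy)
7. x = 19 + (1) = 20, y = 23 + (5) = 28 (consistent with the trace)
8. x = 20 + (-7) = 13, y = 28 + (2) = 30 (no discrepancy)
9. x = 13 + (3) = 16, y = 30 + (5) = 35 (confirmed correct)
Nothing is out of place; the run is error-free.

no error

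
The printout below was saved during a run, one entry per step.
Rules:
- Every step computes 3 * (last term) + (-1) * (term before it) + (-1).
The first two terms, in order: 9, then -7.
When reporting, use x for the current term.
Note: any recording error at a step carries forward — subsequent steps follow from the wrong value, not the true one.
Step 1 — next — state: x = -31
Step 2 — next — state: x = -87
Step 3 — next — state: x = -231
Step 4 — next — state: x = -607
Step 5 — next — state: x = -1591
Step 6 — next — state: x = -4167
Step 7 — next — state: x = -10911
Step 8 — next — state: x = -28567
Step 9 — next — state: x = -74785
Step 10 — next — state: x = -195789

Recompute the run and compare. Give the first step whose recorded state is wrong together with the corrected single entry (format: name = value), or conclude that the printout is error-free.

step 1: x = 3*(-7) + (-1)*(9) + (-1) = -31 -> same as recorded
step 2: x = 3*(-31) + (-1)*(-7) + (-1) = -87 -> no discrepancy
step 3: x = 3*(-87) + (-1)*(-31) + (-1) = -231 -> confirmed correct
step 4: x = 3*(-231) + (-1)*(-87) + (-1) = -607 -> consistent with the printout
step 5: x = 3*(-607) + (-1)*(-231) + (-1) = -1591 -> in agreement
step 6: x = 3*(-1591) + (-1)*(-607) + (-1) = -4167 -> confirmed correct
step 7: x = 3*(-4167) + (-1)*(-1591) + (-1) = -10911 -> matches
step 8: x = 3*(-10911) + (-1)*(-4167) + (-1) = -28567 -> confirmed correct
step 9: x = 3*(-28567) + (-1)*(-10911) + (-1) = -74791 -> the entry is off here
The earliest wrong entry is at step 9: it should read x = -74791.

step 9, x = -74791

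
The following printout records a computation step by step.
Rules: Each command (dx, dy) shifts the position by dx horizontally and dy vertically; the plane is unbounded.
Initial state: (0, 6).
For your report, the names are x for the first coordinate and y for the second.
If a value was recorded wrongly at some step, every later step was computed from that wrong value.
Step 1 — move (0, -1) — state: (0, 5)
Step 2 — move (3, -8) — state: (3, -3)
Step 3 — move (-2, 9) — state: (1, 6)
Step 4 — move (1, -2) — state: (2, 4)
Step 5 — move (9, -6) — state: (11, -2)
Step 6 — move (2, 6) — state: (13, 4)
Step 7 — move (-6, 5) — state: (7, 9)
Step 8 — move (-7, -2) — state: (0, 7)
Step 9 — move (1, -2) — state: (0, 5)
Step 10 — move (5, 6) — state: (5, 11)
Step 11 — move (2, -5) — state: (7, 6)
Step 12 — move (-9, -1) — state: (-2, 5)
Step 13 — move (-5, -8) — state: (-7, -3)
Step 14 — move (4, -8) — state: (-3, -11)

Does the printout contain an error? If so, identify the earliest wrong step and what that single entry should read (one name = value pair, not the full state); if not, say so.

step 9, x = 1

1. x = 0 + (0) = 0, y = 6 + (-1) = 5 (same as recorded)
2. x = 0 + (3) = 3, y = 5 + (-8) = -3 (same as recorded)
3. x = 3 + (-2) = 1, y = -3 + (9) = 6 (exactly as logged)
4. x = 1 + (1) = 2, y = 6 + (-2) = 4 (no discrepancy)
5. x = 2 + (9) = 11, y = 4 + (-6) = -2 (no discrepancy)
6. x = 11 + (2) = 13, y = -2 + (6) = 4 (exactly as logged)
7. x = 13 + (-6) = 7, y = 4 + (5) = 9 (consistent with the printout)
8. x = 7 + (-7) = 0, y = 9 + (-2) = 7 (in agreement)
9. x = 0 + (1) = 1, y = 7 + (-2) = 5 (first mismatch against the printout)
First incorrect step: 9; the correct value is x = 1.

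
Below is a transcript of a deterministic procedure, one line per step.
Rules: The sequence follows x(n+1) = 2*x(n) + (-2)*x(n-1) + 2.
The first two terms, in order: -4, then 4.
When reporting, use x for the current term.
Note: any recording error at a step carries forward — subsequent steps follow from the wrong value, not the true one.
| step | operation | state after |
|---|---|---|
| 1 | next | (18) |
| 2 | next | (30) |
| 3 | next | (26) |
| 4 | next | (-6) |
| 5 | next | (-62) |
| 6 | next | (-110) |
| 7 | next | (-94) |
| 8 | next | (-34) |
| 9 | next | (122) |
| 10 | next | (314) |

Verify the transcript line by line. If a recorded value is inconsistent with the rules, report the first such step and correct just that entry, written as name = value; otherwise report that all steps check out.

1. x = 2*(4) + (-2)*(-4) + (2) = 18 (checks out)
2. x = 2*(18) + (-2)*(4) + (2) = 30 (checks out)
3. x = 2*(30) + (-2)*(18) + (2) = 26 (agrees with the transcript)
4. x = 2*(26) + (-2)*(30) + (2) = -6 (checks out)
5. x = 2*(-6) + (-2)*(26) + (2) = -62 (verified)
6. x = 2*(-62) + (-2)*(-6) + (2) = -110 (agrees with the transcript)
7. x = 2*(-110) + (-2)*(-62) + (2) = -94 (consistent with the transcript)
8. x = 2*(-94) + (-2)*(-110) + (2) = 34 (a discrepancy with the transcript)
First incorrect step: 8; the correct value is x = 34.

step 8, x = 34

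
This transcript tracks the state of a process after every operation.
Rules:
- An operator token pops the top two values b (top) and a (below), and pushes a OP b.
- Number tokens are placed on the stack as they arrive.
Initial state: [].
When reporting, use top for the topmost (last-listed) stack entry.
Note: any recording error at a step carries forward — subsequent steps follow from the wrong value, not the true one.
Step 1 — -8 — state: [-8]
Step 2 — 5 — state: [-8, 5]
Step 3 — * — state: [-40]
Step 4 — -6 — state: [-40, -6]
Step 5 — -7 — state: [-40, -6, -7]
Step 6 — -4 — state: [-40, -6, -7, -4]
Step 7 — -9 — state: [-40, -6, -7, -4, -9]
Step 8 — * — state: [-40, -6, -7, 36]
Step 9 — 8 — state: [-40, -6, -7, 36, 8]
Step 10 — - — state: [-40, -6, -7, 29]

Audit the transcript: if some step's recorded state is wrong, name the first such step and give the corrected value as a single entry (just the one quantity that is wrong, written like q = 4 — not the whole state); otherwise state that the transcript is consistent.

step 10, top = 28

Recomputing the run from the initial state:
step 1: [-8]
step 2: [-8, 5]
step 3: [-40]
step 4: [-40, -6]
step 5: [-40, -6, -7]
step 6: [-40, -6, -7, -4]
step 7: [-40, -6, -7, -4, -9]
step 8: [-40, -6, -7, 36]
step 9: [-40, -6, -7, 36, 8]
step 10: [-40, -6, -7, 28]
The first disagreement with the transcript is at step 10, where the value should be top = 28.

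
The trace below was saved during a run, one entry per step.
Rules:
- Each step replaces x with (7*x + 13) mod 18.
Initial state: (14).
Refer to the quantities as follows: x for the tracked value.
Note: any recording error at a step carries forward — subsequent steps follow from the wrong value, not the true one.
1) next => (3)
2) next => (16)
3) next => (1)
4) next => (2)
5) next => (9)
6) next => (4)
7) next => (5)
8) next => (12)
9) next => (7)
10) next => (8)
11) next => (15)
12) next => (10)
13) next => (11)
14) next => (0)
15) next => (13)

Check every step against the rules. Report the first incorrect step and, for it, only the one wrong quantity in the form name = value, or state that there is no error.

Step 1: x = (7*14 + 13) mod 18 = 3 — same as recorded.
Step 2: x = (7*3 + 13) mod 18 = 16 — consistent with the trace.
Step 3: x = (7*16 + 13) mod 18 = 17 — the entry is off here.
The earliest wrong entry is at step 3: it should read x = 17.

step 3, x = 17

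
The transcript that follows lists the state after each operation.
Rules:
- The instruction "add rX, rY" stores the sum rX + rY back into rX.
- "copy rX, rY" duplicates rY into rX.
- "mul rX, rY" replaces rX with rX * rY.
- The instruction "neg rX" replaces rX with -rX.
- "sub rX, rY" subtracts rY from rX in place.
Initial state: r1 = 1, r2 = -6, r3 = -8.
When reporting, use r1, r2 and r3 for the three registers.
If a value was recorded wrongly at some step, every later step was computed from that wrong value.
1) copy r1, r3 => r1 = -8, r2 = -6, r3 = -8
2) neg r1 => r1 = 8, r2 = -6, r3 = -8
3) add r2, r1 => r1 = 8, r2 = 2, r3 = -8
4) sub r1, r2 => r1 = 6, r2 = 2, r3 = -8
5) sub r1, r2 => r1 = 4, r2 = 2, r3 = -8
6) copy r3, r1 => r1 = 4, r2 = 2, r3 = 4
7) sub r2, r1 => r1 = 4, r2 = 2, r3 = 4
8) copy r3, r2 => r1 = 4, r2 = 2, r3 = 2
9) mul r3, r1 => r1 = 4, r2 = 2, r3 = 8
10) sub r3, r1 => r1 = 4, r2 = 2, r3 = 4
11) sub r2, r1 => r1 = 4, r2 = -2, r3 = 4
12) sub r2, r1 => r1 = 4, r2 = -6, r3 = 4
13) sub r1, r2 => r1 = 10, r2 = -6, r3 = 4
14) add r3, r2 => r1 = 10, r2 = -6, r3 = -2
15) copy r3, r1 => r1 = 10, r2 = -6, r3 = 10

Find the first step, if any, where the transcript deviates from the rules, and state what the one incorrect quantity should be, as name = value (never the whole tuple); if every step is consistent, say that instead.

step 7, r2 = -2

1. r1 = -8 (checks out)
2. r1 = -(-8) = 8 (verified)
3. r2 = -6 + 8 = 2 (in agreement)
4. r1 = 8 - 2 = 6 (matches)
5. r1 = 6 - 2 = 4 (exactly as logged)
6. r3 = 4 (exactly as logged)
7. r2 = 2 - 4 = -2 (not what was recorded)
First incorrect step: 7; the correct value is r2 = -2.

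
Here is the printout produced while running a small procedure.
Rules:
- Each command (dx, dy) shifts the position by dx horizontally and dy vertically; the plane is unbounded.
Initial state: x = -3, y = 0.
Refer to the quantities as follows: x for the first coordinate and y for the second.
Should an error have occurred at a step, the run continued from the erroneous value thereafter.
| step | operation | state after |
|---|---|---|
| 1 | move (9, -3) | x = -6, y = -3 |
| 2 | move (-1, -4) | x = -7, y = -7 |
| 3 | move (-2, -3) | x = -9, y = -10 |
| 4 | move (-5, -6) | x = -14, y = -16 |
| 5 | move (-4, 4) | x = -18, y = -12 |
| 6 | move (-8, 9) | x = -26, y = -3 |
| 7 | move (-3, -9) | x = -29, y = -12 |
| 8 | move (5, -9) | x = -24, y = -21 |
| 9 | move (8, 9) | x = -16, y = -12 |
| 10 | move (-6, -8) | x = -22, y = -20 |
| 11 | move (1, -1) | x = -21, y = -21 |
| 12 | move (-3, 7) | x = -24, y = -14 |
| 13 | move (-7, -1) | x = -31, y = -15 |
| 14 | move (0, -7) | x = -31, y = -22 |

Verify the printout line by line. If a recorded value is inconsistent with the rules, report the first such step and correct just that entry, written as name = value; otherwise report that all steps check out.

1. x = -3 + (9) = 6, y = 0 + (-3) = -3 (first mismatch against the printout)
That makes step 1 the first incorrect line — x = 6 is what it should show.

step 1, x = 6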